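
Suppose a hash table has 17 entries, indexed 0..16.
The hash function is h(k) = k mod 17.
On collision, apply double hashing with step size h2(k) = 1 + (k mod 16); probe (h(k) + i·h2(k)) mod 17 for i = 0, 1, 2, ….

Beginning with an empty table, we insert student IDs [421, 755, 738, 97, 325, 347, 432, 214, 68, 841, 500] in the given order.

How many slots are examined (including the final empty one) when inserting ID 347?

3

Insert 421: h=13, slot 13 empty -> index 13.
Insert 755: h=7, slot 7 empty -> index 7.
Insert 738: h=7, h2=3, slot 7 occupied -> index 10.
Insert 97: h=12, slot 12 empty -> index 12.
Insert 325: h=2, slot 2 empty -> index 2.
Insert 347: h=7, h2=12, slots 7,2 occupied -> index 14.
Insert 432: h=7, h2=1, slot 7 occupied -> index 8.
Insert 214: h=10, h2=7, slot 10 occupied -> index 0.
Insert 68: h=0, h2=5, slot 0 occupied -> index 5.
Insert 841: h=8, h2=10, slot 8 occupied -> index 1.
Insert 500: h=7, h2=5, slots 7,12,0,5,10 occupied -> index 15.
Table: [214, 841, 325, —, —, 68, —, 755, 432, —, 738, —, 97, 421, 347, 500, —]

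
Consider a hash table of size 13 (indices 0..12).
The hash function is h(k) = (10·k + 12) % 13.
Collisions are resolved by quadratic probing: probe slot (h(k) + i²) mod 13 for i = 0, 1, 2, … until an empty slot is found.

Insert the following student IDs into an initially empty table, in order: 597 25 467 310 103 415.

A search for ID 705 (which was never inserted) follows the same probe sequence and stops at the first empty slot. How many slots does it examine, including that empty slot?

597 hashes to 2; slot 2 is free => place at 2.
25 hashes to 2; 2 taken => place at 3.
467 hashes to 2; 2,3 taken => place at 6.
310 hashes to 5; slot 5 is free => place at 5.
103 hashes to 2; 2,3,6 taken => place at 11.
415 hashes to 2; 2,3,6,11,5 taken => place at 1.
Table: [-, 415, 597, 25, -, 310, 467, -, -, -, -, 103, -]
Lookup 705: h=3, probe 3,4 → slot 4 empty, not found.

2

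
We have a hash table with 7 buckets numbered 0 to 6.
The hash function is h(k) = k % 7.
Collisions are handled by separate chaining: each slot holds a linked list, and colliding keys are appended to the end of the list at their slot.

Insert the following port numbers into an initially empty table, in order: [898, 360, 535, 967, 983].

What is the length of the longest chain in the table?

3

898 → bucket 2
360 → bucket 3
535 → bucket 3 (collision)
967 → bucket 1
983 → bucket 3 (collision)
Final buckets:
0: -
1: 967
2: 898
3: 360 -> 535 -> 983
4: -
5: -
6: -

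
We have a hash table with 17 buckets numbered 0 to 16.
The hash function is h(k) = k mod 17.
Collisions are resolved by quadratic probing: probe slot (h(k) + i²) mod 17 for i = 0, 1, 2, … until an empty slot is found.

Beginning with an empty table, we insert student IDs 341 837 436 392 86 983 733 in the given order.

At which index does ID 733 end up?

341 hashes to 1; slot 1 is free => place at 1.
837 hashes to 4; slot 4 is free => place at 4.
436 hashes to 11; slot 11 is free => place at 11.
392 hashes to 1; 1 taken => place at 2.
86 hashes to 1; 1,2 taken => place at 5.
983 hashes to 14; slot 14 is free => place at 14.
733 hashes to 2; 2 taken => place at 3.
Table: [., 341, 392, 733, 837, 86, ., ., ., ., ., 436, ., ., 983, ., .]

3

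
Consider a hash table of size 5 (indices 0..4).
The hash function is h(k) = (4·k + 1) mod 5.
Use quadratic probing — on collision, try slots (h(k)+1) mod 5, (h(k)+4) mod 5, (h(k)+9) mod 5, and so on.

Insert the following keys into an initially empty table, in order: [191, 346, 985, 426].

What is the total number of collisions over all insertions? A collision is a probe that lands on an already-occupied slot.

4

191 hashes to 0; slot 0 is free → place at 0.
346 hashes to 0; 0 taken → place at 1.
985 hashes to 1; 1 taken → place at 2.
426 hashes to 0; 0,1 taken → place at 4.
Table: [191, 346, 985, -, 426]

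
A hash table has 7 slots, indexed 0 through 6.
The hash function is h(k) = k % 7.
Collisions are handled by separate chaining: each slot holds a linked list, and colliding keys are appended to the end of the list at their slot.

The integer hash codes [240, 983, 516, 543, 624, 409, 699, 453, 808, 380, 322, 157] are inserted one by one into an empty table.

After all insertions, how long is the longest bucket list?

240 -> bucket 2
983 -> bucket 3
516 -> bucket 5
543 -> bucket 4
624 -> bucket 1
409 -> bucket 3 (collision)
699 -> bucket 6
453 -> bucket 5 (collision)
808 -> bucket 3 (collision)
380 -> bucket 2 (collision)
322 -> bucket 0
157 -> bucket 3 (collision)
Final buckets:
0: 322
1: 624
2: 240 -> 380
3: 983 -> 409 -> 808 -> 157
4: 543
5: 516 -> 453
6: 699

4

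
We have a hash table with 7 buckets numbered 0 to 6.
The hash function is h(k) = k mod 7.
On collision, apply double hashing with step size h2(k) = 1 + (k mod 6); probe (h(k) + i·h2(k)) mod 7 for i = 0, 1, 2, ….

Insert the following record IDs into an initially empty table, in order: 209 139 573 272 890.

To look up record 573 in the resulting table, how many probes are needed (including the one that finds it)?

209 hashes to 6; slot 6 is free → place at 6.
139 hashes to 6, h2=2; 6 taken → place at 1.
573 hashes to 6, h2=4; 6 taken → place at 3.
272 hashes to 6, h2=3; 6 taken → place at 2.
890 hashes to 1, h2=3; 1 taken → place at 4.
Table: [—, 139, 272, 573, 890, —, 209]
Lookup 573: h=6, h2=4, probe 6,3 → found at 3.

2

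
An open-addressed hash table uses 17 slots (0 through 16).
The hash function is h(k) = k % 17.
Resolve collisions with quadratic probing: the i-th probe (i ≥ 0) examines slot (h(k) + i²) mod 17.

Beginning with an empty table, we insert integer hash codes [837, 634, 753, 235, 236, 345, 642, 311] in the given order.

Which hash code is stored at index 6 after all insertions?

753

837 hashes to 4; slot 4 is free -> place at 4.
634 hashes to 5; slot 5 is free -> place at 5.
753 hashes to 5; 5 taken -> place at 6.
235 hashes to 14; slot 14 is free -> place at 14.
236 hashes to 15; slot 15 is free -> place at 15.
345 hashes to 5; 5,6 taken -> place at 9.
642 hashes to 13; slot 13 is free -> place at 13.
311 hashes to 5; 5,6,9,14,4,13 taken -> place at 7.
Table: [_, _, _, _, 837, 634, 753, 311, _, 345, _, _, _, 642, 235, 236, _]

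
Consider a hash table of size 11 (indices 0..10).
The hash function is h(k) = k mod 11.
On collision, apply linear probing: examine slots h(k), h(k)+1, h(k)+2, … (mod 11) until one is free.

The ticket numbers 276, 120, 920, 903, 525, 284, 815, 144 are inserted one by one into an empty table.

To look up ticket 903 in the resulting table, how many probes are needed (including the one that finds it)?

2

276 hashes to 1; slot 1 is free => place at 1.
120 hashes to 10; slot 10 is free => place at 10.
920 hashes to 7; slot 7 is free => place at 7.
903 hashes to 1; 1 taken => place at 2.
525 hashes to 8; slot 8 is free => place at 8.
284 hashes to 9; slot 9 is free => place at 9.
815 hashes to 1; 1,2 taken => place at 3.
144 hashes to 1; 1,2,3 taken => place at 4.
Table: [-, 276, 903, 815, 144, -, -, 920, 525, 284, 120]
Lookup 903: h=1, probe 1,2 → found at 2.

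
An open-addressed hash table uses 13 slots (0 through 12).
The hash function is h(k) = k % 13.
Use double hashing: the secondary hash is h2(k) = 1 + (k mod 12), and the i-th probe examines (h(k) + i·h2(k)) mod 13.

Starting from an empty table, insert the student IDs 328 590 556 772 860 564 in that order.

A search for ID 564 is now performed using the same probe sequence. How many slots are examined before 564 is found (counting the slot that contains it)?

328: h=3 => slot 3
590: h=5 => slot 5
556: h=10 => slot 10
772: h=5, h2=5, probe 5,10,2 => slot 2
860: h=2, h2=9, probe 2,11 => slot 11
564: h=5, h2=1, probe 5,6 => slot 6
Table: [., ., 772, 328, ., 590, 564, ., ., ., 556, 860, .]
Lookup 564: h=5, h2=1, probe 5,6 → found at 6.

2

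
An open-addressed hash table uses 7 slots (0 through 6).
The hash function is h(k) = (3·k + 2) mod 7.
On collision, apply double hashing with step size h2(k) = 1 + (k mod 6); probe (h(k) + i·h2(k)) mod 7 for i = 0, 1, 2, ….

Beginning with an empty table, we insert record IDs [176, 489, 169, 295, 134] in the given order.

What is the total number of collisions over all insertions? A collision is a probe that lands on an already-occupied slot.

176 hashes to 5; slot 5 is free → place at 5.
489 hashes to 6; slot 6 is free → place at 6.
169 hashes to 5, h2=2; 5 taken → place at 0.
295 hashes to 5, h2=2; 5,0 taken → place at 2.
134 hashes to 5, h2=3; 5 taken → place at 1.
Table: [169, 134, 295, _, _, 176, 489]

4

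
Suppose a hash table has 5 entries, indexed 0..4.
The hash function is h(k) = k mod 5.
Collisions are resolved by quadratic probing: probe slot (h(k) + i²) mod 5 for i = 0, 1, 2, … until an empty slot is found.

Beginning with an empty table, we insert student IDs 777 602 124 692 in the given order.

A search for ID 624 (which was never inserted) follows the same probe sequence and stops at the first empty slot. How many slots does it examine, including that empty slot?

2

Insert 777: h=2, slot 2 empty → index 2.
Insert 602: h=2, slot 2 occupied → index 3.
Insert 124: h=4, slot 4 empty → index 4.
Insert 692: h=2, slots 2,3 occupied → index 1.
Table: [—, 692, 777, 602, 124]
Lookup 624: h=4, probe 4,0 → slot 0 empty, not found.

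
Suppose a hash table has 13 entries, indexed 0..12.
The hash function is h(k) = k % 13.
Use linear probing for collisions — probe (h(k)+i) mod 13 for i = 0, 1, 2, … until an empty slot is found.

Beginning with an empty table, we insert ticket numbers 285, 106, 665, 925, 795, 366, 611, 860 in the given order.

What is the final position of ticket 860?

Insert 285: h=12, slot 12 empty → index 12.
Insert 106: h=2, slot 2 empty → index 2.
Insert 665: h=2, slot 2 occupied → index 3.
Insert 925: h=2, slots 2,3 occupied → index 4.
Insert 795: h=2, slots 2,3,4 occupied → index 5.
Insert 366: h=2, slots 2,3,4,5 occupied → index 6.
Insert 611: h=0, slot 0 empty → index 0.
Insert 860: h=2, slots 2,3,4,5,6 occupied → index 7.
Table: [611, ., 106, 665, 925, 795, 366, 860, ., ., ., ., 285]

7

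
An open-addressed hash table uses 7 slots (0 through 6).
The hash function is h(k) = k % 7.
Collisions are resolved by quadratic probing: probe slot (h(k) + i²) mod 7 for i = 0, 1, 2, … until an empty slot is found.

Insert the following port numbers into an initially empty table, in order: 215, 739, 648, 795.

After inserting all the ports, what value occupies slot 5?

215: h=5 -> slot 5
739: h=4 -> slot 4
648: h=4, probe 4,5,1 -> slot 1
795: h=4, probe 4,5,1,6 -> slot 6
Table: [—, 648, —, —, 739, 215, 795]

215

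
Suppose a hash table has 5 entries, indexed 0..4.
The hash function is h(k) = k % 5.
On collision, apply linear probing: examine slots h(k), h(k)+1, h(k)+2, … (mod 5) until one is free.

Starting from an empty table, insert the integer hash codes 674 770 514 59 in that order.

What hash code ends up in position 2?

674 hashes to 4; slot 4 is free -> place at 4.
770 hashes to 0; slot 0 is free -> place at 0.
514 hashes to 4; 4,0 taken -> place at 1.
59 hashes to 4; 4,0,1 taken -> place at 2.
Table: [770, 514, 59, _, 674]

59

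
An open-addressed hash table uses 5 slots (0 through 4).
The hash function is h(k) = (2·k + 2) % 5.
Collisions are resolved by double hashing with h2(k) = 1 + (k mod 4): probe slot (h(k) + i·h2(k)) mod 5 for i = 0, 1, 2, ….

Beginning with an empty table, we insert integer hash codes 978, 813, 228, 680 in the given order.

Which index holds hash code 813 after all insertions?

978 hashes to 3; slot 3 is free -> place at 3.
813 hashes to 3, h2=2; 3 taken -> place at 0.
228 hashes to 3, h2=1; 3 taken -> place at 4.
680 hashes to 2; slot 2 is free -> place at 2.
Table: [813, ., 680, 978, 228]

0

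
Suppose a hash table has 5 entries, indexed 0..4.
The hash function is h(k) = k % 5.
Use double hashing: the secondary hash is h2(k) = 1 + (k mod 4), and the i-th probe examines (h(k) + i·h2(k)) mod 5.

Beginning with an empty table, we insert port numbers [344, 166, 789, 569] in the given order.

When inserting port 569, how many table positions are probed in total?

344: h=4 -> slot 4
166: h=1 -> slot 1
789: h=4, h2=2, probe 4,1,3 -> slot 3
569: h=4, h2=2, probe 4,1,3,0 -> slot 0
Table: [569, 166, _, 789, 344]

4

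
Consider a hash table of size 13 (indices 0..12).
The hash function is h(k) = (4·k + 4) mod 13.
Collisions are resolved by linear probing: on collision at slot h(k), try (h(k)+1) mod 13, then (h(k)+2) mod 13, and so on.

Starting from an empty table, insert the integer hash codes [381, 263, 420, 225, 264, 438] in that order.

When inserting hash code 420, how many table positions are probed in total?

2

381 hashes to 7; slot 7 is free -> place at 7.
263 hashes to 3; slot 3 is free -> place at 3.
420 hashes to 7; 7 taken -> place at 8.
225 hashes to 7; 7,8 taken -> place at 9.
264 hashes to 7; 7,8,9 taken -> place at 10.
438 hashes to 1; slot 1 is free -> place at 1.
Table: [_, 438, _, 263, _, _, _, 381, 420, 225, 264, _, _]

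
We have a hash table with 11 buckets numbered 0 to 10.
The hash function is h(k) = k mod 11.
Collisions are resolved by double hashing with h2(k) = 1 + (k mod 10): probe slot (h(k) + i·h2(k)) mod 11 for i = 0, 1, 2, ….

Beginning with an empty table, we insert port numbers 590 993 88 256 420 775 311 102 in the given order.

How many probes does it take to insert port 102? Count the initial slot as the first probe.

590 hashes to 7; slot 7 is free -> place at 7.
993 hashes to 3; slot 3 is free -> place at 3.
88 hashes to 0; slot 0 is free -> place at 0.
256 hashes to 3, h2=7; 3 taken -> place at 10.
420 hashes to 2; slot 2 is free -> place at 2.
775 hashes to 5; slot 5 is free -> place at 5.
311 hashes to 3, h2=2; 3,5,7 taken -> place at 9.
102 hashes to 3, h2=3; 3 taken -> place at 6.
Table: [88, —, 420, 993, —, 775, 102, 590, —, 311, 256]

2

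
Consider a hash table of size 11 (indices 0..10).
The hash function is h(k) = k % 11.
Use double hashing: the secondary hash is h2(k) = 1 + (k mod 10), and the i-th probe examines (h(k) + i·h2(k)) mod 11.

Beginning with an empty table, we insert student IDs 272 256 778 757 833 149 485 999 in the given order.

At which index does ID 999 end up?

Insert 272: h=8, slot 8 empty => index 8.
Insert 256: h=3, slot 3 empty => index 3.
Insert 778: h=8, h2=9, slot 8 occupied => index 6.
Insert 757: h=9, slot 9 empty => index 9.
Insert 833: h=8, h2=4, slot 8 occupied => index 1.
Insert 149: h=6, h2=10, slot 6 occupied => index 5.
Insert 485: h=1, h2=6, slot 1 occupied => index 7.
Insert 999: h=9, h2=10, slots 9,8,7,6,5 occupied => index 4.
Table: [_, 833, _, 256, 999, 149, 778, 485, 272, 757, _]

4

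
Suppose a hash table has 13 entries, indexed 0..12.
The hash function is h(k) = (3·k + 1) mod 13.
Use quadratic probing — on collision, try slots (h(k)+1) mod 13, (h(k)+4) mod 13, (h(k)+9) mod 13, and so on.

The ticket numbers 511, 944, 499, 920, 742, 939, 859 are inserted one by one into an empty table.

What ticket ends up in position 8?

859

Insert 511: h=0, slot 0 empty → index 0.
Insert 944: h=12, slot 12 empty → index 12.
Insert 499: h=3, slot 3 empty → index 3.
Insert 920: h=5, slot 5 empty → index 5.
Insert 742: h=4, slot 4 empty → index 4.
Insert 939: h=10, slot 10 empty → index 10.
Insert 859: h=4, slots 4,5 occupied → index 8.
Table: [511, _, _, 499, 742, 920, _, _, 859, _, 939, _, 944]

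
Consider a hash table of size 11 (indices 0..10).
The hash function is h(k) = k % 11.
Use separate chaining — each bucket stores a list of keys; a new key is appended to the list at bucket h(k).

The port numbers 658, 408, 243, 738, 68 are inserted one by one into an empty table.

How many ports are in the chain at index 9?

Insert 658: h=9, bucket 9 empty -> new chain.
Insert 408: h=1, bucket 1 empty -> new chain.
Insert 243: h=1, bucket 1 nonempty -> append to chain.
Insert 738: h=1, bucket 1 nonempty -> append to chain.
Insert 68: h=2, bucket 2 empty -> new chain.
Final buckets:
0: .
1: 408 -> 243 -> 738
2: 68
3: .
4: .
5: .
6: .
7: .
8: .
9: 658
10: .

1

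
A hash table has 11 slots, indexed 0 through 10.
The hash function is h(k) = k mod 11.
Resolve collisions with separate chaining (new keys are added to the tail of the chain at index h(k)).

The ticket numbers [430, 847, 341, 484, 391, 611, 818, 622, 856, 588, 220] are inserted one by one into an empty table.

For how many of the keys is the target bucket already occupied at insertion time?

5

430 -> bucket 1
847 -> bucket 0
341 -> bucket 0 (collision)
484 -> bucket 0 (collision)
391 -> bucket 6
611 -> bucket 6 (collision)
818 -> bucket 4
622 -> bucket 6 (collision)
856 -> bucket 9
588 -> bucket 5
220 -> bucket 0 (collision)
Final buckets:
0: 847 -> 341 -> 484 -> 220
1: 430
2: _
3: _
4: 818
5: 588
6: 391 -> 611 -> 622
7: _
8: _
9: 856
10: _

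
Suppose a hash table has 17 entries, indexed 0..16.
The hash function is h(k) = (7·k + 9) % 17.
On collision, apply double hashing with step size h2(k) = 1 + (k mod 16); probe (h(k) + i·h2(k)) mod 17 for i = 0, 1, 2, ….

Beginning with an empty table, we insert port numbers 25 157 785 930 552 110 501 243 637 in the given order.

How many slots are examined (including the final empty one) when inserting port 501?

Insert 25: h=14, slot 14 empty => index 14.
Insert 157: h=3, slot 3 empty => index 3.
Insert 785: h=13, slot 13 empty => index 13.
Insert 930: h=8, slot 8 empty => index 8.
Insert 552: h=14, h2=9, slot 14 occupied => index 6.
Insert 110: h=14, h2=15, slot 14 occupied => index 12.
Insert 501: h=14, h2=6, slots 14,3 occupied => index 9.
Insert 243: h=10, slot 10 empty => index 10.
Insert 637: h=14, h2=14, slot 14 occupied => index 11.
Table: [∅, ∅, ∅, 157, ∅, ∅, 552, ∅, 930, 501, 243, 637, 110, 785, 25, ∅, ∅]

3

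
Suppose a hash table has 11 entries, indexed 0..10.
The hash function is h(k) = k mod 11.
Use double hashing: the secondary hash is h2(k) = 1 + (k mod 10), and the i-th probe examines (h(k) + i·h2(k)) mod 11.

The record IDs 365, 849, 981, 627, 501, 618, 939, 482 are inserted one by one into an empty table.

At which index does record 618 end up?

9

365: h=2 -> slot 2
849: h=2, h2=10, probe 2,1 -> slot 1
981: h=2, h2=2, probe 2,4 -> slot 4
627: h=0 -> slot 0
501: h=6 -> slot 6
618: h=2, h2=9, probe 2,0,9 -> slot 9
939: h=4, h2=10, probe 4,3 -> slot 3
482: h=9, h2=3, probe 9,1,4,7 -> slot 7
Table: [627, 849, 365, 939, 981, ∅, 501, 482, ∅, 618, ∅]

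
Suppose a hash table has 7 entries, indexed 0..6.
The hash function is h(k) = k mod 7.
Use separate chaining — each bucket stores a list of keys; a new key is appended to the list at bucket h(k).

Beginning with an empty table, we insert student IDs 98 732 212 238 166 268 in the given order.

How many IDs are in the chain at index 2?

2

98 -> bucket 0
732 -> bucket 4
212 -> bucket 2
238 -> bucket 0 (collision)
166 -> bucket 5
268 -> bucket 2 (collision)
Final buckets:
0: 98 -> 238
1: -
2: 212 -> 268
3: -
4: 732
5: 166
6: -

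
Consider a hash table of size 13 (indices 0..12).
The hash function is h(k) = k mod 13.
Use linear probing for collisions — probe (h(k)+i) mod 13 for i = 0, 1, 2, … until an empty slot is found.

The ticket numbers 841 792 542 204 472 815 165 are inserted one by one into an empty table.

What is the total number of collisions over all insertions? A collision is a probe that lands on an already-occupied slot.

12

Insert 841: h=9, slot 9 empty => index 9.
Insert 792: h=12, slot 12 empty => index 12.
Insert 542: h=9, slot 9 occupied => index 10.
Insert 204: h=9, slots 9,10 occupied => index 11.
Insert 472: h=4, slot 4 empty => index 4.
Insert 815: h=9, slots 9,10,11,12 occupied => index 0.
Insert 165: h=9, slots 9,10,11,12,0 occupied => index 1.
Table: [815, 165, _, _, 472, _, _, _, _, 841, 542, 204, 792]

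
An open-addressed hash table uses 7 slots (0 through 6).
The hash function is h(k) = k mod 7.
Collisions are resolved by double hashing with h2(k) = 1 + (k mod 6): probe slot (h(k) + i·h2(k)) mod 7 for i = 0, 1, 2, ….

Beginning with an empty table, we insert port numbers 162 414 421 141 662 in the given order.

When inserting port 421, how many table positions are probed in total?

2

Insert 162: h=1, slot 1 empty => index 1.
Insert 414: h=1, h2=1, slot 1 occupied => index 2.
Insert 421: h=1, h2=2, slot 1 occupied => index 3.
Insert 141: h=1, h2=4, slot 1 occupied => index 5.
Insert 662: h=4, slot 4 empty => index 4.
Table: [., 162, 414, 421, 662, 141, .]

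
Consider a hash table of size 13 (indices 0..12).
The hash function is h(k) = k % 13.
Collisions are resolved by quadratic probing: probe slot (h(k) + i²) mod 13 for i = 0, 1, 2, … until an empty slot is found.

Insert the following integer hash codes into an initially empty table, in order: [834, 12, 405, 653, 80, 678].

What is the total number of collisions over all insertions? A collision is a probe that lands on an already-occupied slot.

834: h=2 => slot 2
12: h=12 => slot 12
405: h=2, probe 2,3 => slot 3
653: h=3, probe 3,4 => slot 4
80: h=2, probe 2,3,6 => slot 6
678: h=2, probe 2,3,6,11 => slot 11
Table: [—, —, 834, 405, 653, —, 80, —, —, —, —, 678, 12]

7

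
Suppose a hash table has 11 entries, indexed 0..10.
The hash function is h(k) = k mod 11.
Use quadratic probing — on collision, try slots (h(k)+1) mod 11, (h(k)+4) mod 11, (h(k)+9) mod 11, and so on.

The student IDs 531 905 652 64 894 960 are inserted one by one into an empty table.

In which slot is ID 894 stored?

1

531 hashes to 3; slot 3 is free => place at 3.
905 hashes to 3; 3 taken => place at 4.
652 hashes to 3; 3,4 taken => place at 7.
64 hashes to 9; slot 9 is free => place at 9.
894 hashes to 3; 3,4,7 taken => place at 1.
960 hashes to 3; 3,4,7,1 taken => place at 8.
Table: [—, 894, —, 531, 905, —, —, 652, 960, 64, —]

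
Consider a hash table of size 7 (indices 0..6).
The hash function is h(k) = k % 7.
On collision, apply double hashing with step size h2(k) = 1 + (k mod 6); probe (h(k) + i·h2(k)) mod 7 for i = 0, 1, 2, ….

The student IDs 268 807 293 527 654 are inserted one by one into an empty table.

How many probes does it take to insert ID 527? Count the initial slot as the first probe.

268: h=2 -> slot 2
807: h=2, h2=4, probe 2,6 -> slot 6
293: h=6, h2=6, probe 6,5 -> slot 5
527: h=2, h2=6, probe 2,1 -> slot 1
654: h=3 -> slot 3
Table: [., 527, 268, 654, ., 293, 807]

2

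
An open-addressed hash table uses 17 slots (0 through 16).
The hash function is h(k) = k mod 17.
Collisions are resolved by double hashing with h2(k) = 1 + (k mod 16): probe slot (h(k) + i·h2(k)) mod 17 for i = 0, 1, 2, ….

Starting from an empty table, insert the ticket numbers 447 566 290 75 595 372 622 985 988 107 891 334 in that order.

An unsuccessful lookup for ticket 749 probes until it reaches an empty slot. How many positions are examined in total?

447: h=5 => slot 5
566: h=5, h2=7, probe 5,12 => slot 12
290: h=1 => slot 1
75: h=7 => slot 7
595: h=0 => slot 0
372: h=15 => slot 15
622: h=10 => slot 10
985: h=16 => slot 16
988: h=2 => slot 2
107: h=5, h2=12, probe 5,0,12,7,2,14 => slot 14
891: h=7, h2=12, probe 7,2,14,9 => slot 9
334: h=11 => slot 11
Table: [595, 290, 988, ., ., 447, ., 75, ., 891, 622, 334, 566, ., 107, 372, 985]
Lookup 749: h=1, h2=14, probe 1,15,12,9,6 → slot 6 empty, not found.

5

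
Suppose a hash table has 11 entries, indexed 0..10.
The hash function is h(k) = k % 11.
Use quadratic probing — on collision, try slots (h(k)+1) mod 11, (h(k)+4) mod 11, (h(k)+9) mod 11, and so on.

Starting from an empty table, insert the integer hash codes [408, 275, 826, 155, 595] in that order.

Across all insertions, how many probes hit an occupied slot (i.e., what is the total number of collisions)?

408 hashes to 1; slot 1 is free -> place at 1.
275 hashes to 0; slot 0 is free -> place at 0.
826 hashes to 1; 1 taken -> place at 2.
155 hashes to 1; 1,2 taken -> place at 5.
595 hashes to 1; 1,2,5 taken -> place at 10.
Table: [275, 408, 826, ., ., 155, ., ., ., ., 595]

6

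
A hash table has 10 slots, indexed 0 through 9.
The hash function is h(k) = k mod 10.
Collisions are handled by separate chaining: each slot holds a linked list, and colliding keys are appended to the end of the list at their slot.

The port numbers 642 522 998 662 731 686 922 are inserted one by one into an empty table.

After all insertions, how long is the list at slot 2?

4

642 -> bucket 2
522 -> bucket 2 (collision)
998 -> bucket 8
662 -> bucket 2 (collision)
731 -> bucket 1
686 -> bucket 6
922 -> bucket 2 (collision)
Final buckets:
0: -
1: 731
2: 642 -> 522 -> 662 -> 922
3: -
4: -
5: -
6: 686
7: -
8: 998
9: -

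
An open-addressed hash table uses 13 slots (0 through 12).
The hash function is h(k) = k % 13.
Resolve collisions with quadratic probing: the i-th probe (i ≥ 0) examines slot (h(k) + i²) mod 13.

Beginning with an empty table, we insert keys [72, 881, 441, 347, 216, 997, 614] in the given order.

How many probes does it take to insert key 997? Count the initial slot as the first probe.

72 hashes to 7; slot 7 is free → place at 7.
881 hashes to 10; slot 10 is free → place at 10.
441 hashes to 12; slot 12 is free → place at 12.
347 hashes to 9; slot 9 is free → place at 9.
216 hashes to 8; slot 8 is free → place at 8.
997 hashes to 9; 9,10 taken → place at 0.
614 hashes to 3; slot 3 is free → place at 3.
Table: [997, —, —, 614, —, —, —, 72, 216, 347, 881, —, 441]

3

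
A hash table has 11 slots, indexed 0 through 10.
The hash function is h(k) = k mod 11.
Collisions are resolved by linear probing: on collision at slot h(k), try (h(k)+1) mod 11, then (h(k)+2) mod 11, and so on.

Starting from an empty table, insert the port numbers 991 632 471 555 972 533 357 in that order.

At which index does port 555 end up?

6

Insert 991: h=1, slot 1 empty → index 1.
Insert 632: h=5, slot 5 empty → index 5.
Insert 471: h=9, slot 9 empty → index 9.
Insert 555: h=5, slot 5 occupied → index 6.
Insert 972: h=4, slot 4 empty → index 4.
Insert 533: h=5, slots 5,6 occupied → index 7.
Insert 357: h=5, slots 5,6,7 occupied → index 8.
Table: [_, 991, _, _, 972, 632, 555, 533, 357, 471, _]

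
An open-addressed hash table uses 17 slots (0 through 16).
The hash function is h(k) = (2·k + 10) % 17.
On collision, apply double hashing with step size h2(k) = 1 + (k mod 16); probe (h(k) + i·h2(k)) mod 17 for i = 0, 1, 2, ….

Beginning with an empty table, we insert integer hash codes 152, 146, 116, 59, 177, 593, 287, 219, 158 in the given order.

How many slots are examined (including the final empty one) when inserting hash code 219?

2

152: h=8 → slot 8
146: h=13 → slot 13
116: h=4 → slot 4
59: h=9 → slot 9
177: h=7 → slot 7
593: h=6 → slot 6
287: h=6, h2=16, probe 6,5 → slot 5
219: h=6, h2=12, probe 6,1 → slot 1
158: h=3 → slot 3
Table: [_, 219, _, 158, 116, 287, 593, 177, 152, 59, _, _, _, 146, _, _, _]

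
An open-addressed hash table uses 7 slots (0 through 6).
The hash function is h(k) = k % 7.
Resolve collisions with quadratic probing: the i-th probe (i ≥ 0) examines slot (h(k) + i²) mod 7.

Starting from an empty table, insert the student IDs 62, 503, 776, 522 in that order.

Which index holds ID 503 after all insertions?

0

62: h=6 -> slot 6
503: h=6, probe 6,0 -> slot 0
776: h=6, probe 6,0,3 -> slot 3
522: h=4 -> slot 4
Table: [503, —, —, 776, 522, —, 62]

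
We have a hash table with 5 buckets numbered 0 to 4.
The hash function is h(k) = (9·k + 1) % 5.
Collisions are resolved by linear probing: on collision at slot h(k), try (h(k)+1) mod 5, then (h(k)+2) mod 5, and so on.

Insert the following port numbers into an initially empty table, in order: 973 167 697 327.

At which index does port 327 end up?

973 hashes to 3; slot 3 is free -> place at 3.
167 hashes to 4; slot 4 is free -> place at 4.
697 hashes to 4; 4 taken -> place at 0.
327 hashes to 4; 4,0 taken -> place at 1.
Table: [697, 327, ., 973, 167]

1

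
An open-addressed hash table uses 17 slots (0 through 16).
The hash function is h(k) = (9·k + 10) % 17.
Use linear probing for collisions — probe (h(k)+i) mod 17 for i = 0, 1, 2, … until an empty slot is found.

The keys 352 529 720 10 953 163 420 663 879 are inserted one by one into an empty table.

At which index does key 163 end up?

352: h=16 → slot 16
529: h=11 → slot 11
720: h=13 → slot 13
10: h=15 → slot 15
953: h=2 → slot 2
163: h=15, probe 15,16,0 → slot 0
420: h=16, probe 16,0,1 → slot 1
663: h=10 → slot 10
879: h=16, probe 16,0,1,2,3 → slot 3
Table: [163, 420, 953, 879, ., ., ., ., ., ., 663, 529, ., 720, ., 10, 352]

0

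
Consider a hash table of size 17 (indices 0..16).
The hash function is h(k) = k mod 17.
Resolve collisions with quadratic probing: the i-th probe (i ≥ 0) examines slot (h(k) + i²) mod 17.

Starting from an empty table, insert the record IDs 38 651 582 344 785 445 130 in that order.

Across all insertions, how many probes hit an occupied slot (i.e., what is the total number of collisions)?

Insert 38: h=4, slot 4 empty → index 4.
Insert 651: h=5, slot 5 empty → index 5.
Insert 582: h=4, slots 4,5 occupied → index 8.
Insert 344: h=4, slots 4,5,8 occupied → index 13.
Insert 785: h=3, slot 3 empty → index 3.
Insert 445: h=3, slots 3,4 occupied → index 7.
Insert 130: h=11, slot 11 empty → index 11.
Table: [., ., ., 785, 38, 651, ., 445, 582, ., ., 130, ., 344, ., ., .]

7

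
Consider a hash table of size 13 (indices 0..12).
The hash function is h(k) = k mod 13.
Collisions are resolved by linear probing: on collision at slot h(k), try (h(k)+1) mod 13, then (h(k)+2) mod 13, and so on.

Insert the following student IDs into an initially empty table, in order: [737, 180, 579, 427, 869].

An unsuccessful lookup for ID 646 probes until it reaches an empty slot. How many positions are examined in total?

2

Insert 737: h=9, slot 9 empty => index 9.
Insert 180: h=11, slot 11 empty => index 11.
Insert 579: h=7, slot 7 empty => index 7.
Insert 427: h=11, slot 11 occupied => index 12.
Insert 869: h=11, slots 11,12 occupied => index 0.
Table: [869, ∅, ∅, ∅, ∅, ∅, ∅, 579, ∅, 737, ∅, 180, 427]
Lookup 646: h=9, probe 9,10 → slot 10 empty, not found.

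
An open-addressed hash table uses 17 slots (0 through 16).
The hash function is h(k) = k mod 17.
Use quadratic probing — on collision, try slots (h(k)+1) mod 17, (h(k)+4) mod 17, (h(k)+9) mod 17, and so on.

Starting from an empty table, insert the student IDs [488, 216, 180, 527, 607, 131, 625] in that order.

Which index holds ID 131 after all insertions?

4

488: h=12 → slot 12
216: h=12, probe 12,13 → slot 13
180: h=10 → slot 10
527: h=0 → slot 0
607: h=12, probe 12,13,16 → slot 16
131: h=12, probe 12,13,16,4 → slot 4
625: h=13, probe 13,14 → slot 14
Table: [527, —, —, —, 131, —, —, —, —, —, 180, —, 488, 216, 625, —, 607]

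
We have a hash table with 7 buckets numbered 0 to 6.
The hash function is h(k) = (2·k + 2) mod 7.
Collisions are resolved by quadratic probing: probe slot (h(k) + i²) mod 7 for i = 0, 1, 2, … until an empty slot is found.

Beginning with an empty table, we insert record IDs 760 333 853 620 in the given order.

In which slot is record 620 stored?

5

Insert 760: h=3, slot 3 empty -> index 3.
Insert 333: h=3, slot 3 occupied -> index 4.
Insert 853: h=0, slot 0 empty -> index 0.
Insert 620: h=3, slots 3,4,0 occupied -> index 5.
Table: [853, ∅, ∅, 760, 333, 620, ∅]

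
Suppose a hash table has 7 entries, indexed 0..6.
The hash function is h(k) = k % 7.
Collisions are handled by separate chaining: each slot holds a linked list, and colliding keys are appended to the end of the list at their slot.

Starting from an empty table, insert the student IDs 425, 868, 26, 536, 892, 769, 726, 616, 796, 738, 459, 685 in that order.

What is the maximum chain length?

Insert 425: h=5, bucket 5 empty -> new chain.
Insert 868: h=0, bucket 0 empty -> new chain.
Insert 26: h=5, bucket 5 nonempty -> append to chain.
Insert 536: h=4, bucket 4 empty -> new chain.
Insert 892: h=3, bucket 3 empty -> new chain.
Insert 769: h=6, bucket 6 empty -> new chain.
Insert 726: h=5, bucket 5 nonempty -> append to chain.
Insert 616: h=0, bucket 0 nonempty -> append to chain.
Insert 796: h=5, bucket 5 nonempty -> append to chain.
Insert 738: h=3, bucket 3 nonempty -> append to chain.
Insert 459: h=4, bucket 4 nonempty -> append to chain.
Insert 685: h=6, bucket 6 nonempty -> append to chain.
Final buckets:
0: 868 -> 616
1: .
2: .
3: 892 -> 738
4: 536 -> 459
5: 425 -> 26 -> 726 -> 796
6: 769 -> 685

4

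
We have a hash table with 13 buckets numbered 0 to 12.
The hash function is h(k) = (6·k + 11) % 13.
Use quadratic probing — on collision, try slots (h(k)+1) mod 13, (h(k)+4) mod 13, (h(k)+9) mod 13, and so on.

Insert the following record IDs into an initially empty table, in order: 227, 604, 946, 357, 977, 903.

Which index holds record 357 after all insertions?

12

227 hashes to 8; slot 8 is free → place at 8.
604 hashes to 8; 8 taken → place at 9.
946 hashes to 6; slot 6 is free → place at 6.
357 hashes to 8; 8,9 taken → place at 12.
977 hashes to 10; slot 10 is free → place at 10.
903 hashes to 8; 8,9,12 taken → place at 4.
Table: [_, _, _, _, 903, _, 946, _, 227, 604, 977, _, 357]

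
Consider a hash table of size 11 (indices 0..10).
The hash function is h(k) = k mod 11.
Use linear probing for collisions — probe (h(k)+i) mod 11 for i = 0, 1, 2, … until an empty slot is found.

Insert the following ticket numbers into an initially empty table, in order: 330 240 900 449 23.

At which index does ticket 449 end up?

1

330: h=0 → slot 0
240: h=9 → slot 9
900: h=9, probe 9,10 → slot 10
449: h=9, probe 9,10,0,1 → slot 1
23: h=1, probe 1,2 → slot 2
Table: [330, 449, 23, _, _, _, _, _, _, 240, 900]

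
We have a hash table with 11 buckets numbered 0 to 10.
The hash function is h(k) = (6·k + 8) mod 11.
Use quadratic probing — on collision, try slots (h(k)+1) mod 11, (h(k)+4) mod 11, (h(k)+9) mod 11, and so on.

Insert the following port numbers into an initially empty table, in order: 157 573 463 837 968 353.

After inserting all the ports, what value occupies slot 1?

157: h=4 => slot 4
573: h=3 => slot 3
463: h=3, probe 3,4,7 => slot 7
837: h=3, probe 3,4,7,1 => slot 1
968: h=8 => slot 8
353: h=3, probe 3,4,7,1,8,6 => slot 6
Table: [., 837, ., 573, 157, ., 353, 463, 968, ., .]

837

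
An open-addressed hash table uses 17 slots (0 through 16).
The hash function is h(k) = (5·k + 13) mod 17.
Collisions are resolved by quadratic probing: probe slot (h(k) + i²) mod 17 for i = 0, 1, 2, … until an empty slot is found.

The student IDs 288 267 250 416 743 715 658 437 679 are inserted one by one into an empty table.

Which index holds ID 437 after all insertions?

4

Insert 288: h=8, slot 8 empty -> index 8.
Insert 267: h=5, slot 5 empty -> index 5.
Insert 250: h=5, slot 5 occupied -> index 6.
Insert 416: h=2, slot 2 empty -> index 2.
Insert 743: h=5, slots 5,6 occupied -> index 9.
Insert 715: h=1, slot 1 empty -> index 1.
Insert 658: h=5, slots 5,6,9 occupied -> index 14.
Insert 437: h=5, slots 5,6,9,14 occupied -> index 4.
Insert 679: h=8, slots 8,9 occupied -> index 12.
Table: [—, 715, 416, —, 437, 267, 250, —, 288, 743, —, —, 679, —, 658, —, —]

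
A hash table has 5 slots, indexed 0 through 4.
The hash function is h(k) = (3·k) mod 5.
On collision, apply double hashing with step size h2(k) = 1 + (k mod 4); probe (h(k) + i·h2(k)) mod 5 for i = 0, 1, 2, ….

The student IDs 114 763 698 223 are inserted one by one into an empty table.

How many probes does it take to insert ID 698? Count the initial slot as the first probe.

Insert 114: h=2, slot 2 empty → index 2.
Insert 763: h=4, slot 4 empty → index 4.
Insert 698: h=4, h2=3, slots 4,2 occupied → index 0.
Insert 223: h=4, h2=4, slot 4 occupied → index 3.
Table: [698, ∅, 114, 223, 763]

3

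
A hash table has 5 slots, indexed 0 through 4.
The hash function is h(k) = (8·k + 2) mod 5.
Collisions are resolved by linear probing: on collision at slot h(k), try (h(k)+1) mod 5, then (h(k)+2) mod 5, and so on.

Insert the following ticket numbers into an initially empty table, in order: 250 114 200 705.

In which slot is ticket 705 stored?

Insert 250: h=2, slot 2 empty => index 2.
Insert 114: h=4, slot 4 empty => index 4.
Insert 200: h=2, slot 2 occupied => index 3.
Insert 705: h=2, slots 2,3,4 occupied => index 0.
Table: [705, ∅, 250, 200, 114]

0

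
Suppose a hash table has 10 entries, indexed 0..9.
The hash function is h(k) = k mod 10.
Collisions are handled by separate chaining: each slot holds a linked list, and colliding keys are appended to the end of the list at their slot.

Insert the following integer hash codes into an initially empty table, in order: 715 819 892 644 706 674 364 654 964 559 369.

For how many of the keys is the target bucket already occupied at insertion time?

715 → bucket 5
819 → bucket 9
892 → bucket 2
644 → bucket 4
706 → bucket 6
674 → bucket 4 (collision)
364 → bucket 4 (collision)
654 → bucket 4 (collision)
964 → bucket 4 (collision)
559 → bucket 9 (collision)
369 → bucket 9 (collision)
Final buckets:
0: _
1: _
2: 892
3: _
4: 644 -> 674 -> 364 -> 654 -> 964
5: 715
6: 706
7: _
8: _
9: 819 -> 559 -> 369

6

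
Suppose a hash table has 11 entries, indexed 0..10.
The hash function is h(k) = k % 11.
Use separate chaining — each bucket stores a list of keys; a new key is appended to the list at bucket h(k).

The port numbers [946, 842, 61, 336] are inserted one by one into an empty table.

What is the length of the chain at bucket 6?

Insert 946: h=0, bucket 0 empty → new chain.
Insert 842: h=6, bucket 6 empty → new chain.
Insert 61: h=6, bucket 6 nonempty → append to chain.
Insert 336: h=6, bucket 6 nonempty → append to chain.
Final buckets:
0: 946
1: ∅
2: ∅
3: ∅
4: ∅
5: ∅
6: 842 -> 61 -> 336
7: ∅
8: ∅
9: ∅
10: ∅

3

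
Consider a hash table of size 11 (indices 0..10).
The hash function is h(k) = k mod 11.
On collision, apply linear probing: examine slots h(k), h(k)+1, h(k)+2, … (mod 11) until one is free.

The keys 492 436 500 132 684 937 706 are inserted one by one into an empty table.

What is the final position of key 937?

492 hashes to 8; slot 8 is free => place at 8.
436 hashes to 7; slot 7 is free => place at 7.
500 hashes to 5; slot 5 is free => place at 5.
132 hashes to 0; slot 0 is free => place at 0.
684 hashes to 2; slot 2 is free => place at 2.
937 hashes to 2; 2 taken => place at 3.
706 hashes to 2; 2,3 taken => place at 4.
Table: [132, _, 684, 937, 706, 500, _, 436, 492, _, _]

3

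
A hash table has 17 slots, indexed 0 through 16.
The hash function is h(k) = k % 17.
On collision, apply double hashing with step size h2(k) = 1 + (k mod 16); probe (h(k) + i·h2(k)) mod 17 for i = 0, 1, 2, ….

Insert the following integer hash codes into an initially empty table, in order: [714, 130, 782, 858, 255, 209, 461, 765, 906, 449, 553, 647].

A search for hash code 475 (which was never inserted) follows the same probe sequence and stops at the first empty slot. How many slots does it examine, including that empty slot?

3

714 hashes to 0; slot 0 is free => place at 0.
130 hashes to 11; slot 11 is free => place at 11.
782 hashes to 0, h2=15; 0 taken => place at 15.
858 hashes to 8; slot 8 is free => place at 8.
255 hashes to 0, h2=16; 0 taken => place at 16.
209 hashes to 5; slot 5 is free => place at 5.
461 hashes to 2; slot 2 is free => place at 2.
765 hashes to 0, h2=14; 0 taken => place at 14.
906 hashes to 5, h2=11; 5,16 taken => place at 10.
449 hashes to 7; slot 7 is free => place at 7.
553 hashes to 9; slot 9 is free => place at 9.
647 hashes to 1; slot 1 is free => place at 1.
Table: [714, 647, 461, _, _, 209, _, 449, 858, 553, 906, 130, _, _, 765, 782, 255]
Lookup 475: h=16, h2=12, probe 16,11,6 → slot 6 empty, not found.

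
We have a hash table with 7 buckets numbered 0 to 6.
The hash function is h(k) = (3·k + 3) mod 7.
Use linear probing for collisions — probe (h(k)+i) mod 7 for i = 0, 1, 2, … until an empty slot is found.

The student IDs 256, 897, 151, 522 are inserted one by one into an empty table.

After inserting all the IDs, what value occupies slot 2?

151

256 hashes to 1; slot 1 is free -> place at 1.
897 hashes to 6; slot 6 is free -> place at 6.
151 hashes to 1; 1 taken -> place at 2.
522 hashes to 1; 1,2 taken -> place at 3.
Table: [-, 256, 151, 522, -, -, 897]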